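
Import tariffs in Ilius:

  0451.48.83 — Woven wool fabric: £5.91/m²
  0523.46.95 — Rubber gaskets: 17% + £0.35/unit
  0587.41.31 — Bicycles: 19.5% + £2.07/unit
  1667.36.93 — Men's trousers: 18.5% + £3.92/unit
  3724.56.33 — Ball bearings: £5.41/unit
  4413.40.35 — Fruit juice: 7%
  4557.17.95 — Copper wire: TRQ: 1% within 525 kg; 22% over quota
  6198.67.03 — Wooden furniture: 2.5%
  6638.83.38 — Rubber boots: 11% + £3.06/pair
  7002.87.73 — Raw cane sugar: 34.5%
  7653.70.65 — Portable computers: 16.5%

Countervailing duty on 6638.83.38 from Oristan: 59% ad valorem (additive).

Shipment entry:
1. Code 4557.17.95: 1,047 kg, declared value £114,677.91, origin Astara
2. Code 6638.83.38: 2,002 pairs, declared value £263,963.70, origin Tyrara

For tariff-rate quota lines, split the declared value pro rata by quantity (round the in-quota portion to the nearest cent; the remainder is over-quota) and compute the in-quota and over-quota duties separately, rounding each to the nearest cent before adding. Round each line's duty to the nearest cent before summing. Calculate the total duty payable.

£48,315.59

Line 1 (4557.17.95, Astara, 1,047 kg, £114,677.91):
Code 4557.17.95 is under a tariff-rate quota (threshold 525 kg). In-quota: 525 kg at 1%; over-quota: 522 kg at 22%.
Pro-rata value split: in-quota = £114,677.91 × 525/1,047 = £57,503.25; over-quota = £114,677.91 − £57,503.25 = £57,174.66.
In-quota duty = £57,503.25 × 1% = £575.03. Over-quota duty = £57,174.66 × 22% = £12,578.43.
Line duty = £575.03 + £12,578.43 = £13,153.46.
Line 2 (6638.83.38, Tyrara, 2,002 pairs, £263,963.70):
Base rate for 6638.83.38 is 11% + £3.06/pair.
The additional-duty order on 6638.83.38 targets Oristan, not Tyrara; it does not apply.
Duty = £263,963.70 × 11% + 2,002 × £3.06 = £35,162.13.
Total = £13,153.46 + £35,162.13 = £48,315.59.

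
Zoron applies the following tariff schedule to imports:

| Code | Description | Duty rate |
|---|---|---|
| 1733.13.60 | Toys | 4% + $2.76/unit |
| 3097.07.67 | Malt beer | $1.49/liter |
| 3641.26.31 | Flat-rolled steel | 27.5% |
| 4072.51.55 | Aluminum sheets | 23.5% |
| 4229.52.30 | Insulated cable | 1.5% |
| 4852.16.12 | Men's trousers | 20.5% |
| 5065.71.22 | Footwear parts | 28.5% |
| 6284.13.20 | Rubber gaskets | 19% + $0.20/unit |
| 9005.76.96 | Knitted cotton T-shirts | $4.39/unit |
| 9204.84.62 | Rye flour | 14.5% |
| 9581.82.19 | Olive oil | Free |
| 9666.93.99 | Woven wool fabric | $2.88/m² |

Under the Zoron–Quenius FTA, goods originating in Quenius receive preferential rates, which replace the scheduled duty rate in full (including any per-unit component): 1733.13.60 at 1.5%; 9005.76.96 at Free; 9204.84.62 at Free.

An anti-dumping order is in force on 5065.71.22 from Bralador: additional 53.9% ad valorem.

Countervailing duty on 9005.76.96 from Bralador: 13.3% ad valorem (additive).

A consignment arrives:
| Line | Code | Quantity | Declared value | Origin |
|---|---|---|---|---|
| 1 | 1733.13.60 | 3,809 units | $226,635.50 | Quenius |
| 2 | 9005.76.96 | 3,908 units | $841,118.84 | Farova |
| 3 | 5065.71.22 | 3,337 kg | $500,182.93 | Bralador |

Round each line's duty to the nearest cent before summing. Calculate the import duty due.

Line 1 (1733.13.60, Quenius, 3,809 units, $226,635.50):
Base rate for 1733.13.60 is 4% + $2.76/unit.
Origin Quenius qualifies under the Zoron–Quenius agreement and 1733.13.60 is covered: preferential rate 1.5% applies instead.
Duty = $226,635.50 × 1.5% = $3,399.53.
Line 2 (9005.76.96, Farova, 3,908 units, $841,118.84):
Base rate for 9005.76.96 is $4.39/unit.
9005.76.96 has an FTA preferential rate, but origin Farova is not Quenius; base rate stands.
The additional-duty order on 9005.76.96 targets Bralador, not Farova; it does not apply.
Duty = 3,908 × $4.39 = $17,156.12.
Line 3 (5065.71.22, Bralador, 3,337 kg, $500,182.93):
Base rate for 5065.71.22 is 28.5%.
Additional duty on 5065.71.22 from Bralador: +53.9%. Applied ad valorem rate: 28.5% + 53.9% = 82.4%.
Duty = $500,182.93 × 82.4% = $412,150.73.
Total = $3,399.53 + $17,156.12 + $412,150.73 = $432,706.38.

$432,706.38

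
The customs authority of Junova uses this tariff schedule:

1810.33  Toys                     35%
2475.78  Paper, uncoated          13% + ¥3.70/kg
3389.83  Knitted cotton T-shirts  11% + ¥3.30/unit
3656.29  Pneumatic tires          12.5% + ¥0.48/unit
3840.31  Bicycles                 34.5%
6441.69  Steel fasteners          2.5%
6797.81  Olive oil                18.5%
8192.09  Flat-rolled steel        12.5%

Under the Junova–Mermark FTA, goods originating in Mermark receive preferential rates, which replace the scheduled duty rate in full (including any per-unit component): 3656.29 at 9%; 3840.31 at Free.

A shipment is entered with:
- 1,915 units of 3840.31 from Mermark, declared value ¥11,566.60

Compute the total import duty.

¥0.00

Line 1 (3840.31, Mermark, 1,915 units, ¥11,566.60):
Base rate for 3840.31 is 34.5%.
Origin Mermark qualifies under the Junova–Mermark agreement and 3840.31 is covered: preferential rate Free applies instead.
Duty = ¥11,566.60 × 0% = ¥0.00.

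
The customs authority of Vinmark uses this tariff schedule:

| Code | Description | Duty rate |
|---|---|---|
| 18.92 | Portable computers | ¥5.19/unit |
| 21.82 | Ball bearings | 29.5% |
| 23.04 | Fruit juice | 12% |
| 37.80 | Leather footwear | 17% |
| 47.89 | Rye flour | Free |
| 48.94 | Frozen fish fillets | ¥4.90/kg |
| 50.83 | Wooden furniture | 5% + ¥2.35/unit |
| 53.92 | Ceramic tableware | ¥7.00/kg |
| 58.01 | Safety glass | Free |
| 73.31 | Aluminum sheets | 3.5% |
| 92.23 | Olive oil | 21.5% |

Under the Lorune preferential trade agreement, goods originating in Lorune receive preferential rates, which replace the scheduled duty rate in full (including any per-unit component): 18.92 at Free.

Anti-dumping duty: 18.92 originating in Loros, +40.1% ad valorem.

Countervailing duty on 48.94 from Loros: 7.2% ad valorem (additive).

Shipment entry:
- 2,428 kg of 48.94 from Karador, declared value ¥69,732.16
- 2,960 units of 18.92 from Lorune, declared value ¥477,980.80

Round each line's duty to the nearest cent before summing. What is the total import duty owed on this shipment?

Line 1 (48.94, Karador, 2,428 kg, ¥69,732.16):
Base rate for 48.94 is ¥4.90/kg.
The additional-duty order on 48.94 targets Loros, not Karador; it does not apply.
Duty = 2,428 × ¥4.90 = ¥11,897.20.
Line 2 (18.92, Lorune, 2,960 units, ¥477,980.80):
Base rate for 18.92 is ¥5.19/unit.
Origin Lorune qualifies under the Vinmark–Lorune agreement and 18.92 is covered: preferential rate Free applies instead.
The additional-duty order on 18.92 targets Loros, not Lorune; it does not apply.
Duty = ¥477,980.80 × 0% = ¥0.00.
Total = ¥11,897.20 + ¥0.00 = ¥11,897.20.

¥11,897.20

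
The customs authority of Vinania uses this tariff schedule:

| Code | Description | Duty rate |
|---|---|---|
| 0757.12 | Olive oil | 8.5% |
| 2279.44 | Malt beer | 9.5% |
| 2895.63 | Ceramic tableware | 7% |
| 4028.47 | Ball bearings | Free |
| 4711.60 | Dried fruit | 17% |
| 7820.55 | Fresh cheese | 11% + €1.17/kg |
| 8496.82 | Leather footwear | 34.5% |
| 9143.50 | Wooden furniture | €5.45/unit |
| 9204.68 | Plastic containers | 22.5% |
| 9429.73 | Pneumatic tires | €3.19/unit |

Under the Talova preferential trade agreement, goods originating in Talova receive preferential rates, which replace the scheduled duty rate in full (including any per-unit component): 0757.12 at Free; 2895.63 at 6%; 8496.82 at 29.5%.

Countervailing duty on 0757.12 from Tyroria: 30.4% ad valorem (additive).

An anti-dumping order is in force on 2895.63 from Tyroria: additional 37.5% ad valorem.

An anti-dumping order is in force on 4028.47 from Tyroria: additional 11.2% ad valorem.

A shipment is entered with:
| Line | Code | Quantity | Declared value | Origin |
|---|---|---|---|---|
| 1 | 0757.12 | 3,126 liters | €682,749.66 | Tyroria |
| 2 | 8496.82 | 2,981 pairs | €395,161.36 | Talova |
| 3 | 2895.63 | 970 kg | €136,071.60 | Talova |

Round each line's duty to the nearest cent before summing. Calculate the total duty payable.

Line 1 (0757.12, Tyroria, 3,126 liters, €682,749.66):
Base rate for 0757.12 is 8.5%.
0757.12 has an FTA preferential rate, but origin Tyroria is not Talova; base rate stands.
Additional duty on 0757.12 from Tyroria: +30.4%. Applied ad valorem rate: 8.5% + 30.4% = 38.9%.
Duty = €682,749.66 × 38.9% = €265,589.62.
Line 2 (8496.82, Talova, 2,981 pairs, €395,161.36):
Base rate for 8496.82 is 34.5%.
Origin Talova qualifies under the Vinania–Talova agreement and 8496.82 is covered: preferential rate 29.5% applies instead.
Duty = €395,161.36 × 29.5% = €116,572.60.
Line 3 (2895.63, Talova, 970 kg, €136,071.60):
Base rate for 2895.63 is 7%.
Origin Talova qualifies under the Vinania–Talova agreement and 2895.63 is covered: preferential rate 6% applies instead.
The additional-duty order on 2895.63 targets Tyroria, not Talova; it does not apply.
Duty = €136,071.60 × 6% = €8,164.30.
Total = €265,589.62 + €116,572.60 + €8,164.30 = €390,326.52.

€390,326.52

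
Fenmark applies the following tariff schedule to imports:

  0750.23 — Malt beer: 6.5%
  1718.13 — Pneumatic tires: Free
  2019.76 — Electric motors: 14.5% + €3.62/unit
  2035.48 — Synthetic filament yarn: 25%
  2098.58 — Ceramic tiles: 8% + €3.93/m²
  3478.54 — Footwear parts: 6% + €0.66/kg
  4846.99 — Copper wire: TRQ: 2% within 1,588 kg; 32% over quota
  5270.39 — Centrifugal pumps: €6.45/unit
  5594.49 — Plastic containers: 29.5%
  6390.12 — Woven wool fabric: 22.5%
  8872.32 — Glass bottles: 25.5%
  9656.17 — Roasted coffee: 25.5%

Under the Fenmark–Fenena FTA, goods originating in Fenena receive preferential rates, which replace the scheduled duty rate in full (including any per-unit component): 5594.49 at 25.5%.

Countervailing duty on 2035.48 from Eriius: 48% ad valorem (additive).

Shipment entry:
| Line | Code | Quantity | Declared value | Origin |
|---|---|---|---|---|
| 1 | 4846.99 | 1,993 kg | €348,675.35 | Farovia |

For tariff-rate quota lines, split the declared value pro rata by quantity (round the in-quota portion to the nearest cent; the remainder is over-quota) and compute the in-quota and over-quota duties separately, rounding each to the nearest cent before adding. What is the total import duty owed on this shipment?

Line 1 (4846.99, Farovia, 1,993 kg, €348,675.35):
Code 4846.99 is under a tariff-rate quota (threshold 1,588 kg). In-quota: 1,588 kg at 2%; over-quota: 405 kg at 32%.
Pro-rata value split: in-quota = €348,675.35 × 1,588/1,993 = €277,820.60; over-quota = €348,675.35 − €277,820.60 = €70,854.75.
In-quota duty = €277,820.60 × 2% = €5,556.41. Over-quota duty = €70,854.75 × 32% = €22,673.52.
Line duty = €5,556.41 + €22,673.52 = €28,229.93.

€28,229.93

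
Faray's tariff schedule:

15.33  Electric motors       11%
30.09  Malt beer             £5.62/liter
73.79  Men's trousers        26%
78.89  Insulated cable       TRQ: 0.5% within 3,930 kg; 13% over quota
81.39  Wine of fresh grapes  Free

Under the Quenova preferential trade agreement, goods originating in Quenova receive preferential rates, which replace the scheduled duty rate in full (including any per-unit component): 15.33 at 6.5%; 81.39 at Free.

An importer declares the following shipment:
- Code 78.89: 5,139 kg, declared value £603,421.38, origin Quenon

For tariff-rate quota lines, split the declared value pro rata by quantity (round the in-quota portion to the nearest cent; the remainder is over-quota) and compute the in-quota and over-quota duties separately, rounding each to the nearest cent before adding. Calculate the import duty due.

£20,762.20

Line 1 (78.89, Quenon, 5,139 kg, £603,421.38):
Code 78.89 is under a tariff-rate quota (threshold 3,930 kg). In-quota: 3,930 kg at 0.5%; over-quota: 1,209 kg at 13%.
Pro-rata value split: in-quota = £603,421.38 × 3,930/5,139 = £461,460.60; over-quota = £603,421.38 − £461,460.60 = £141,960.78.
In-quota duty = £461,460.60 × 0.5% = £2,307.30. Over-quota duty = £141,960.78 × 13% = £18,454.90.
Line duty = £2,307.30 + £18,454.90 = £20,762.20.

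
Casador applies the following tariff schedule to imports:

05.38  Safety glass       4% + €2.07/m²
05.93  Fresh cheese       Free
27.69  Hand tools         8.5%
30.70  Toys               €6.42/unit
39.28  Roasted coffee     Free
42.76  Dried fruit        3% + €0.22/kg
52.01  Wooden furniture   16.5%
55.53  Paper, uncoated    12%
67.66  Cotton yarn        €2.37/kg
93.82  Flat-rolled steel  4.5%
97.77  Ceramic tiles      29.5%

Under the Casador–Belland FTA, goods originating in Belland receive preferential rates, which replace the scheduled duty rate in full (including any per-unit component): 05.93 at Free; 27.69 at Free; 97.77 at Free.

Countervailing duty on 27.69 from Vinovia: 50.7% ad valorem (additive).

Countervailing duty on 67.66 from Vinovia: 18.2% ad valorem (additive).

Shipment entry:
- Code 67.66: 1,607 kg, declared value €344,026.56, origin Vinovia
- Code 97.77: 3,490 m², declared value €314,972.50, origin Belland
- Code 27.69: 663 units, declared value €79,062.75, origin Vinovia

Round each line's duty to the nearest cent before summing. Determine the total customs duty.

€113,226.57

Line 1 (67.66, Vinovia, 1,607 kg, €344,026.56):
Base rate for 67.66 is €2.37/kg.
Additional duty on 67.66 from Vinovia: +18.2% ad valorem. Applied ad valorem rate = 18.2%.
Duty = €344,026.56 × 18.2% + 1,607 × €2.37 = €66,421.42.
Line 2 (97.77, Belland, 3,490 m², €314,972.50):
Base rate for 97.77 is 29.5%.
Origin Belland qualifies under the Casador–Belland agreement and 97.77 is covered: preferential rate Free applies instead.
Duty = €314,972.50 × 0% = €0.00.
Line 3 (27.69, Vinovia, 663 units, €79,062.75):
Base rate for 27.69 is 8.5%.
27.69 has an FTA preferential rate, but origin Vinovia is not Belland; base rate stands.
Additional duty on 27.69 from Vinovia: +50.7%. Applied ad valorem rate: 8.5% + 50.7% = 59.2%.
Duty = €79,062.75 × 59.2% = €46,805.15.
Total = €66,421.42 + €0.00 + €46,805.15 = €113,226.57.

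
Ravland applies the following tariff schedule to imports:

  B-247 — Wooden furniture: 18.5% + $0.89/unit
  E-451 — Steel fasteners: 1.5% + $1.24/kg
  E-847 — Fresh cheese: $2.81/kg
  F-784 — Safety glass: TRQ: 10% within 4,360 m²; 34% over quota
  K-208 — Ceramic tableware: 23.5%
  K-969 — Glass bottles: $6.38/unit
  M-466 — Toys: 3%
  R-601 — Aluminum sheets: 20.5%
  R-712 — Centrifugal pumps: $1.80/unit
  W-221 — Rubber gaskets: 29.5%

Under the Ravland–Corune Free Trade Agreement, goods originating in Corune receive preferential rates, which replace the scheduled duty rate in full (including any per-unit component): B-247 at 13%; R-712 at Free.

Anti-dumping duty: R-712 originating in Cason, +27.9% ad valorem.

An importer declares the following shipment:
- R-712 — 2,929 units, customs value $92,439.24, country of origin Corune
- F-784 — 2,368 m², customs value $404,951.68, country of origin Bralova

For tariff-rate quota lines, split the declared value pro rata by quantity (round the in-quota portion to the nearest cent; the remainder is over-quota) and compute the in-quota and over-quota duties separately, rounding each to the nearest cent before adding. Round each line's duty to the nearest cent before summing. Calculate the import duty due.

Line 1 (R-712, Corune, 2,929 units, $92,439.24):
Base rate for R-712 is $1.80/unit.
Origin Corune qualifies under the Ravland–Corune agreement and R-712 is covered: preferential rate Free applies instead.
The additional-duty order on R-712 targets Cason, not Corune; it does not apply.
Duty = $92,439.24 × 0% = $0.00.
Line 2 (F-784, Bralova, 2,368 m², $404,951.68):
Code F-784 is under a tariff-rate quota (threshold 4,360 m²). Quantity 2,368 m² is within the quota, so the in-quota rate 10% applies to the full value.
Duty = $404,951.68 × 10% = $40,495.17.
Total = $0.00 + $40,495.17 = $40,495.17.

$40,495.17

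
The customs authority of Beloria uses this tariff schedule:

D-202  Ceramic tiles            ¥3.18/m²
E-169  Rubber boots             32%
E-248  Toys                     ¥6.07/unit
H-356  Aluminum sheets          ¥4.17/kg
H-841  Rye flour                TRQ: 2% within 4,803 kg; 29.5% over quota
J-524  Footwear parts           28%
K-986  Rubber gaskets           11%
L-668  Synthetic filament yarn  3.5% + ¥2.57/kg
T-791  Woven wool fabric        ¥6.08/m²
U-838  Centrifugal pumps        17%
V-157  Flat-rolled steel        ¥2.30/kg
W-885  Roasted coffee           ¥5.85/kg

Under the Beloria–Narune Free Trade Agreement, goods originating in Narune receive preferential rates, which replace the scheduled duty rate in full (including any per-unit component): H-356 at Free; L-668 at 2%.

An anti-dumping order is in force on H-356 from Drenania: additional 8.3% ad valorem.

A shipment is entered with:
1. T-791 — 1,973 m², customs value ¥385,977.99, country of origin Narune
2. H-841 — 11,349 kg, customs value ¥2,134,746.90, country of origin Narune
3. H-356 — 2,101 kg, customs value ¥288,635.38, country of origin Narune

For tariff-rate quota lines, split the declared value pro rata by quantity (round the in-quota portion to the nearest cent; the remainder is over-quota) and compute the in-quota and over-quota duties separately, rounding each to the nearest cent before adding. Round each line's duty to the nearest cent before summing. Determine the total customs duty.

¥393,299.00

Line 1 (T-791, Narune, 1,973 m², ¥385,977.99):
Base rate for T-791 is ¥6.08/m².
Origin Narune is the FTA partner but T-791 is not on the preference list; base rate stands.
Duty = 1,973 × ¥6.08 = ¥11,995.84.
Line 2 (H-841, Narune, 11,349 kg, ¥2,134,746.90):
Code H-841 is under a tariff-rate quota (threshold 4,803 kg). In-quota: 4,803 kg at 2%; over-quota: 6,546 kg at 29.5%.
Pro-rata value split: in-quota = ¥2,134,746.90 × 4,803/11,349 = ¥903,444.30; over-quota = ¥2,134,746.90 − ¥903,444.30 = ¥1,231,302.60.
In-quota duty = ¥903,444.30 × 2% = ¥18,068.89. Over-quota duty = ¥1,231,302.60 × 29.5% = ¥363,234.27.
Line duty = ¥18,068.89 + ¥363,234.27 = ¥381,303.16.
Line 3 (H-356, Narune, 2,101 kg, ¥288,635.38):
Base rate for H-356 is ¥4.17/kg.
Origin Narune qualifies under the Beloria–Narune agreement and H-356 is covered: preferential rate Free applies instead.
The additional-duty order on H-356 targets Drenania, not Narune; it does not apply.
Duty = ¥288,635.38 × 0% = ¥0.00.
Total = ¥11,995.84 + ¥381,303.16 + ¥0.00 = ¥393,299.00.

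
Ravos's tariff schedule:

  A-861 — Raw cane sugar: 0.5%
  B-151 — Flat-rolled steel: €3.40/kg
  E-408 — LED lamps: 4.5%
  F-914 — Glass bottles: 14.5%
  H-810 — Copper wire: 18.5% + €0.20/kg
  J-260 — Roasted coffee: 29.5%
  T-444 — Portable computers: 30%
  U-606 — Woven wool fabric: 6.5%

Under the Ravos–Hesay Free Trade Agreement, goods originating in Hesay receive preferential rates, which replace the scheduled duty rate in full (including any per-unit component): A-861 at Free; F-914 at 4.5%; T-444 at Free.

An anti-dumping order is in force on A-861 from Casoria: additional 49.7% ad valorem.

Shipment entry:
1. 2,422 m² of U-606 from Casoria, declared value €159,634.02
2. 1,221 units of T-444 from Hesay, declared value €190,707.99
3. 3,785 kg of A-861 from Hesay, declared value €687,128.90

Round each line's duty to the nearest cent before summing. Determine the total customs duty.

€10,376.21

Line 1 (U-606, Casoria, 2,422 m², €159,634.02):
Base rate for U-606 is 6.5%.
Duty = €159,634.02 × 6.5% = €10,376.21.
Line 2 (T-444, Hesay, 1,221 units, €190,707.99):
Base rate for T-444 is 30%.
Origin Hesay qualifies under the Ravos–Hesay agreement and T-444 is covered: preferential rate Free applies instead.
Duty = €190,707.99 × 0% = €0.00.
Line 3 (A-861, Hesay, 3,785 kg, €687,128.90):
Base rate for A-861 is 0.5%.
Origin Hesay qualifies under the Ravos–Hesay agreement and A-861 is covered: preferential rate Free applies instead.
The additional-duty order on A-861 targets Casoria, not Hesay; it does not apply.
Duty = €687,128.90 × 0% = €0.00.
Total = €10,376.21 + €0.00 + €0.00 = €10,376.21.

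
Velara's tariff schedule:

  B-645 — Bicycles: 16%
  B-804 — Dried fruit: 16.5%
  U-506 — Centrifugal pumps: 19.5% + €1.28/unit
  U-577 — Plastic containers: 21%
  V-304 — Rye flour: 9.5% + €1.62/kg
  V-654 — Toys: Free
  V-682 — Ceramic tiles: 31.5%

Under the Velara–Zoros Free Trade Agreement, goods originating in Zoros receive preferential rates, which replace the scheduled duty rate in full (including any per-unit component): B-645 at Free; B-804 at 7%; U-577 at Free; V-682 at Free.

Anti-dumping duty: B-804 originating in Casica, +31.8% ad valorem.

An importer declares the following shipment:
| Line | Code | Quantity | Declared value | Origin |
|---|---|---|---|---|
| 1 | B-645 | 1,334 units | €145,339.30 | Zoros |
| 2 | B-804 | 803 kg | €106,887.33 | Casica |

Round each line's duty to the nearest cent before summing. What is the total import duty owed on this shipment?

€51,626.58

Line 1 (B-645, Zoros, 1,334 units, €145,339.30):
Base rate for B-645 is 16%.
Origin Zoros qualifies under the Velara–Zoros agreement and B-645 is covered: preferential rate Free applies instead.
Duty = €145,339.30 × 0% = €0.00.
Line 2 (B-804, Casica, 803 kg, €106,887.33):
Base rate for B-804 is 16.5%.
B-804 has an FTA preferential rate, but origin Casica is not Zoros; base rate stands.
Additional duty on B-804 from Casica: +31.8%. Applied ad valorem rate: 16.5% + 31.8% = 48.3%.
Duty = €106,887.33 × 48.3% = €51,626.58.
Total = €0.00 + €51,626.58 = €51,626.58.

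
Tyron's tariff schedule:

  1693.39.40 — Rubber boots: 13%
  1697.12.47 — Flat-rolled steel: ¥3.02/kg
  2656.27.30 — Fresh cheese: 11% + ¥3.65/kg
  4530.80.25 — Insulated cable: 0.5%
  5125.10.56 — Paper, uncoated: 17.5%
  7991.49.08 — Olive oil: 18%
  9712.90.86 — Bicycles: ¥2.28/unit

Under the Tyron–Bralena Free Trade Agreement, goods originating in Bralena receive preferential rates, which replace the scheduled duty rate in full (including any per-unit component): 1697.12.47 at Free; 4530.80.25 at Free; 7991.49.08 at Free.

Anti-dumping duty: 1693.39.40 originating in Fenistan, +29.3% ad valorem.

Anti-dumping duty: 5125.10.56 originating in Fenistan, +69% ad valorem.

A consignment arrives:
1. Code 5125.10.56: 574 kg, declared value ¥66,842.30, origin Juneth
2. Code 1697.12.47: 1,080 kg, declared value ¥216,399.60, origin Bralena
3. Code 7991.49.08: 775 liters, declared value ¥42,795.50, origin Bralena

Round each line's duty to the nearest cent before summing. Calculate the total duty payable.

¥11,697.40

Line 1 (5125.10.56, Juneth, 574 kg, ¥66,842.30):
Base rate for 5125.10.56 is 17.5%.
The additional-duty order on 5125.10.56 targets Fenistan, not Juneth; it does not apply.
Duty = ¥66,842.30 × 17.5% = ¥11,697.40.
Line 2 (1697.12.47, Bralena, 1,080 kg, ¥216,399.60):
Base rate for 1697.12.47 is ¥3.02/kg.
Origin Bralena qualifies under the Tyron–Bralena agreement and 1697.12.47 is covered: preferential rate Free applies instead.
Duty = ¥216,399.60 × 0% = ¥0.00.
Line 3 (7991.49.08, Bralena, 775 liters, ¥42,795.50):
Base rate for 7991.49.08 is 18%.
Origin Bralena qualifies under the Tyron–Bralena agreement and 7991.49.08 is covered: preferential rate Free applies instead.
Duty = ¥42,795.50 × 0% = ¥0.00.
Total = ¥11,697.40 + ¥0.00 + ¥0.00 = ¥11,697.40.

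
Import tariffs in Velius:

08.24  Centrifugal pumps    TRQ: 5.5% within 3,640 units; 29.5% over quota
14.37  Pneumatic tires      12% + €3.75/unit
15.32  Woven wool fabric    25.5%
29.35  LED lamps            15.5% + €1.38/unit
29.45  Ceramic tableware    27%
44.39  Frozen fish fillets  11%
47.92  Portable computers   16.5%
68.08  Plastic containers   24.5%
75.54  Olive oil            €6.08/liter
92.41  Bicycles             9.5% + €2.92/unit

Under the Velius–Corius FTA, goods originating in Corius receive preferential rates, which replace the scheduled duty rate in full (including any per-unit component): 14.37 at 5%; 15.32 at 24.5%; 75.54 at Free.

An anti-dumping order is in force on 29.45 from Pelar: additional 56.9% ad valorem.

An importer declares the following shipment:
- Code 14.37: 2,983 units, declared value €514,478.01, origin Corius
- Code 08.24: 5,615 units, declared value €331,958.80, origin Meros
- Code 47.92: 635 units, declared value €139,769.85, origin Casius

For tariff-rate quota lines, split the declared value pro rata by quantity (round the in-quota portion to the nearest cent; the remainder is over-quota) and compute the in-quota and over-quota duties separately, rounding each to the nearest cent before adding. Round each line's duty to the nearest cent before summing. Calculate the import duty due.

Line 1 (14.37, Corius, 2,983 units, €514,478.01):
Base rate for 14.37 is 12% + €3.75/unit.
Origin Corius qualifies under the Velius–Corius agreement and 14.37 is covered: preferential rate 5% applies instead.
Duty = €514,478.01 × 5% = €25,723.90.
Line 2 (08.24, Meros, 5,615 units, €331,958.80):
Code 08.24 is under a tariff-rate quota (threshold 3,640 units). In-quota: 3,640 units at 5.5%; over-quota: 1,975 units at 29.5%.
Pro-rata value split: in-quota = €331,958.80 × 3,640/5,615 = €215,196.80; over-quota = €331,958.80 − €215,196.80 = €116,762.00.
In-quota duty = €215,196.80 × 5.5% = €11,835.82. Over-quota duty = €116,762.00 × 29.5% = €34,444.79.
Line duty = €11,835.82 + €34,444.79 = €46,280.61.
Line 3 (47.92, Casius, 635 units, €139,769.85):
Base rate for 47.92 is 16.5%.
Duty = €139,769.85 × 16.5% = €23,062.03.
Total = €25,723.90 + €46,280.61 + €23,062.03 = €95,066.54.

€95,066.54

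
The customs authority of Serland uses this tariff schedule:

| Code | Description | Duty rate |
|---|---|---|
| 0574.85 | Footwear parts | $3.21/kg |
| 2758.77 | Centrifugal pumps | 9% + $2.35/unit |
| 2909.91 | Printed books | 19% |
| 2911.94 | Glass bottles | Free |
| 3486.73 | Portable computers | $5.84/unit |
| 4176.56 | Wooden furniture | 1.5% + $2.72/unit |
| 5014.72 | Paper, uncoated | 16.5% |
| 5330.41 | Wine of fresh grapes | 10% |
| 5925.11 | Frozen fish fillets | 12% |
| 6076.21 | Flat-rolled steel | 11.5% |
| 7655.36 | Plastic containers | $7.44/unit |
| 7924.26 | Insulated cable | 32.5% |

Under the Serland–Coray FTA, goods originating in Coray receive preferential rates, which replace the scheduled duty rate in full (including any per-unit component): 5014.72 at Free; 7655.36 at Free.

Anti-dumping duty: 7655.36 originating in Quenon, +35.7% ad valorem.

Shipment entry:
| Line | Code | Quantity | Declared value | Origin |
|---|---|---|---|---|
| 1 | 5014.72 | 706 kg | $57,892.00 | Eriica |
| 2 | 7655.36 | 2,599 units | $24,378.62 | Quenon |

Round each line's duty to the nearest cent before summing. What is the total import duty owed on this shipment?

Line 1 (5014.72, Eriica, 706 kg, $57,892.00):
Base rate for 5014.72 is 16.5%.
5014.72 has an FTA preferential rate, but origin Eriica is not Coray; base rate stands.
Duty = $57,892.00 × 16.5% = $9,552.18.
Line 2 (7655.36, Quenon, 2,599 units, $24,378.62):
Base rate for 7655.36 is $7.44/unit.
7655.36 has an FTA preferential rate, but origin Quenon is not Coray; base rate stands.
Additional duty on 7655.36 from Quenon: +35.7% ad valorem. Applied ad valorem rate = 35.7%.
Duty = $24,378.62 × 35.7% + 2,599 × $7.44 = $28,039.73.
Total = $9,552.18 + $28,039.73 = $37,591.91.

$37,591.91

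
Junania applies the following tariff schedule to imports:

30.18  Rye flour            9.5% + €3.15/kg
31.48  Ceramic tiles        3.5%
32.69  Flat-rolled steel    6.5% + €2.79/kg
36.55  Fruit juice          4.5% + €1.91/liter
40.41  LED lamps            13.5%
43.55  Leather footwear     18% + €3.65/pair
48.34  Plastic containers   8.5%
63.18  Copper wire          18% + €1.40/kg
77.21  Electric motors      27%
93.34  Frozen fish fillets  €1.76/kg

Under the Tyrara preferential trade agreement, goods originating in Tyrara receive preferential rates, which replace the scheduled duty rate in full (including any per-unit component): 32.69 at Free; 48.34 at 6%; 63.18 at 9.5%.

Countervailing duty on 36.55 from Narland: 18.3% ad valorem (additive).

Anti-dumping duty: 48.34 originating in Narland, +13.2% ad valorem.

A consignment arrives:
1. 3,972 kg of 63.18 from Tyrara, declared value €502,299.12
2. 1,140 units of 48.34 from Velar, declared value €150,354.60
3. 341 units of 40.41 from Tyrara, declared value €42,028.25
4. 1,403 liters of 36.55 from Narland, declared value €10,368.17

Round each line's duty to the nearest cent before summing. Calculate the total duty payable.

Line 1 (63.18, Tyrara, 3,972 kg, €502,299.12):
Base rate for 63.18 is 18% + €1.40/kg.
Origin Tyrara qualifies under the Junania–Tyrara agreement and 63.18 is covered: preferential rate 9.5% applies instead.
Duty = €502,299.12 × 9.5% = €47,718.42.
Line 2 (48.34, Velar, 1,140 units, €150,354.60):
Base rate for 48.34 is 8.5%.
48.34 has an FTA preferential rate, but origin Velar is not Tyrara; base rate stands.
The additional-duty order on 48.34 targets Narland, not Velar; it does not apply.
Duty = €150,354.60 × 8.5% = €12,780.14.
Line 3 (40.41, Tyrara, 341 units, €42,028.25):
Base rate for 40.41 is 13.5%.
Origin Tyrara is the FTA partner but 40.41 is not on the preference list; base rate stands.
Duty = €42,028.25 × 13.5% = €5,673.81.
Line 4 (36.55, Narland, 1,403 liters, €10,368.17):
Base rate for 36.55 is 4.5% + €1.91/liter.
Additional duty on 36.55 from Narland: +18.3%. Applied ad valorem rate: 4.5% + 18.3% = 22.8%.
Duty = €10,368.17 × 22.8% + 1,403 × €1.91 = €5,043.67.
Total = €47,718.42 + €12,780.14 + €5,673.81 + €5,043.67 = €71,216.04.

€71,216.04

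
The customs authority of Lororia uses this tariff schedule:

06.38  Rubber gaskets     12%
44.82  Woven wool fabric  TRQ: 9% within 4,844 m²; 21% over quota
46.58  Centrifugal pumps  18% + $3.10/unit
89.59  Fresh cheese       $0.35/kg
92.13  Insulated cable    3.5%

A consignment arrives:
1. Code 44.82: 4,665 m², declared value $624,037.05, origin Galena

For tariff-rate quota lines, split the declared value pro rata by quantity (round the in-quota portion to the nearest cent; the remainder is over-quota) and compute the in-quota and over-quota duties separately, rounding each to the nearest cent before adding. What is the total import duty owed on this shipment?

$56,163.33

Line 1 (44.82, Galena, 4,665 m², $624,037.05):
Code 44.82 is under a tariff-rate quota (threshold 4,844 m²). Quantity 4,665 m² is within the quota, so the in-quota rate 9% applies to the full value.
Duty = $624,037.05 × 9% = $56,163.33.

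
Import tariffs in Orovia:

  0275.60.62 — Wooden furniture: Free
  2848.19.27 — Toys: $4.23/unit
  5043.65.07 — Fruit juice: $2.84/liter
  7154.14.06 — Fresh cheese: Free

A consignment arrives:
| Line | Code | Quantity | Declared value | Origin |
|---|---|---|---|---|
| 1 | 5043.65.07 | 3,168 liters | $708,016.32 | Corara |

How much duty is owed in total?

$8,997.12

Line 1 (5043.65.07, Corara, 3,168 liters, $708,016.32):
Base rate for 5043.65.07 is $2.84/liter.
Duty = 3,168 × $2.84 = $8,997.12.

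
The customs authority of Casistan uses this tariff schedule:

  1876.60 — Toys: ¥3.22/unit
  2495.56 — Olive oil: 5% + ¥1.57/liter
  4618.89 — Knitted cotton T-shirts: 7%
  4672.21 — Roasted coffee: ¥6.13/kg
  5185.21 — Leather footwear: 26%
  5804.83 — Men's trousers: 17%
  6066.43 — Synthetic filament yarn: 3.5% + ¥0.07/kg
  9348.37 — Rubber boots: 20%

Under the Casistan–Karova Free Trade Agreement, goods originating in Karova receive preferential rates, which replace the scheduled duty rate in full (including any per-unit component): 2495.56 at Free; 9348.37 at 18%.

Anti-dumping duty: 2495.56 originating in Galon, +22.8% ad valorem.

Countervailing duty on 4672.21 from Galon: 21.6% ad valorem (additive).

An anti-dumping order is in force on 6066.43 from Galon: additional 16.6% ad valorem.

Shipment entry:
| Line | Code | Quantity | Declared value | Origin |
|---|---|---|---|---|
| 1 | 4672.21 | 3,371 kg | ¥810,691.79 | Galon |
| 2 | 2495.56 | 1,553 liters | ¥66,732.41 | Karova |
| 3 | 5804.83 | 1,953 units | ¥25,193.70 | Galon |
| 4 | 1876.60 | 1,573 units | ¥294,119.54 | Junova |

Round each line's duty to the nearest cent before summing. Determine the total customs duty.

Line 1 (4672.21, Galon, 3,371 kg, ¥810,691.79):
Base rate for 4672.21 is ¥6.13/kg.
Additional duty on 4672.21 from Galon: +21.6% ad valorem. Applied ad valorem rate = 21.6%.
Duty = ¥810,691.79 × 21.6% + 3,371 × ¥6.13 = ¥195,773.66.
Line 2 (2495.56, Karova, 1,553 liters, ¥66,732.41):
Base rate for 2495.56 is 5% + ¥1.57/liter.
Origin Karova qualifies under the Casistan–Karova agreement and 2495.56 is covered: preferential rate Free applies instead.
The additional-duty order on 2495.56 targets Galon, not Karova; it does not apply.
Duty = ¥66,732.41 × 0% = ¥0.00.
Line 3 (5804.83, Galon, 1,953 units, ¥25,193.70):
Base rate for 5804.83 is 17%.
Duty = ¥25,193.70 × 17% = ¥4,282.93.
Line 4 (1876.60, Junova, 1,573 units, ¥294,119.54):
Base rate for 1876.60 is ¥3.22/unit.
Duty = 1,573 × ¥3.22 = ¥5,065.06.
Total = ¥195,773.66 + ¥0.00 + ¥4,282.93 + ¥5,065.06 = ¥205,121.65.

¥205,121.65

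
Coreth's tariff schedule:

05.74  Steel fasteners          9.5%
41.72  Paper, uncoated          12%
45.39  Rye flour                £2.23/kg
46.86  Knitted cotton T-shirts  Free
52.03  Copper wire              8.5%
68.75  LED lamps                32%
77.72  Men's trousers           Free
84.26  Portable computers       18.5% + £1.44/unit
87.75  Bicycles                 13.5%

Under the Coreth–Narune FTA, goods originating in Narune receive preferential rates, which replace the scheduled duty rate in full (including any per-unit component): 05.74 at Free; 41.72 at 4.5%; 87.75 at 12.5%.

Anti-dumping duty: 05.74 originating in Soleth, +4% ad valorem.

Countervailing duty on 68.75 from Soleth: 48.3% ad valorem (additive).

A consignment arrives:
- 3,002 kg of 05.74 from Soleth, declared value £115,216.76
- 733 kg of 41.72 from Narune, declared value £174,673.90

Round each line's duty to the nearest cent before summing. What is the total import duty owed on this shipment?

Line 1 (05.74, Soleth, 3,002 kg, £115,216.76):
Base rate for 05.74 is 9.5%.
05.74 has an FTA preferential rate, but origin Soleth is not Narune; base rate stands.
Additional duty on 05.74 from Soleth: +4%. Applied ad valorem rate: 9.5% + 4% = 13.5%.
Duty = £115,216.76 × 13.5% = £15,554.26.
Line 2 (41.72, Narune, 733 kg, £174,673.90):
Base rate for 41.72 is 12%.
Origin Narune qualifies under the Coreth–Narune agreement and 41.72 is covered: preferential rate 4.5% applies instead.
Duty = £174,673.90 × 4.5% = £7,860.33.
Total = £15,554.26 + £7,860.33 = £23,414.59.

£23,414.59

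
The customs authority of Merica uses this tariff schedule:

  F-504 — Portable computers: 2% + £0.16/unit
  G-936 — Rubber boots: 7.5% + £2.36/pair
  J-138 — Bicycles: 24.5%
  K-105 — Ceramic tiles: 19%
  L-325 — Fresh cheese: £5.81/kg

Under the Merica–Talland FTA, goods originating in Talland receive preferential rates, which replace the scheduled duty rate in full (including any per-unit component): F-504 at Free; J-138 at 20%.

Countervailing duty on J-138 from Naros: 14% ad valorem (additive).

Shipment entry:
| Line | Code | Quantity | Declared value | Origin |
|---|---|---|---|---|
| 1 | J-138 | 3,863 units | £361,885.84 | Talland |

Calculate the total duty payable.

£72,377.17

Line 1 (J-138, Talland, 3,863 units, £361,885.84):
Base rate for J-138 is 24.5%.
Origin Talland qualifies under the Merica–Talland agreement and J-138 is covered: preferential rate 20% applies instead.
The additional-duty order on J-138 targets Naros, not Talland; it does not apply.
Duty = £361,885.84 × 20% = £72,377.17.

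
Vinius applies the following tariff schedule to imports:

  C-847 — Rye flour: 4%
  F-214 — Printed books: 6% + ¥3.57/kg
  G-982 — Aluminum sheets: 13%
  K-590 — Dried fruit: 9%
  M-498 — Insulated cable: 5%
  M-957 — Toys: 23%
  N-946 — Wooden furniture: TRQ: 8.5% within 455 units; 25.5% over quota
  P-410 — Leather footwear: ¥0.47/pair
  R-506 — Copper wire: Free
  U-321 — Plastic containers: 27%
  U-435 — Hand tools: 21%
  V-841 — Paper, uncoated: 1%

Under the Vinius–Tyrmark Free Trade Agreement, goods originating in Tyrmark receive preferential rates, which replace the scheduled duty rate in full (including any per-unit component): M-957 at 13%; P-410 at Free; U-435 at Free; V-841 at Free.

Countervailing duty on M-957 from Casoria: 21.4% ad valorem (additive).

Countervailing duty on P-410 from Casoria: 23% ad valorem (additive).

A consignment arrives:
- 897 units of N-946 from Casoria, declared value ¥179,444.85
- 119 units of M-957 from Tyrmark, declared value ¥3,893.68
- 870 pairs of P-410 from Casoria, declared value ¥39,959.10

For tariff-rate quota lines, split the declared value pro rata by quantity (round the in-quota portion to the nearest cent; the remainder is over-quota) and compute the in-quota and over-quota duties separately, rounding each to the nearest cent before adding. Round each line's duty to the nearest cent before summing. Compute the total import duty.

Line 1 (N-946, Casoria, 897 units, ¥179,444.85):
Code N-946 is under a tariff-rate quota (threshold 455 units). In-quota: 455 units at 8.5%; over-quota: 442 units at 25.5%.
Pro-rata value split: in-quota = ¥179,444.85 × 455/897 = ¥91,022.75; over-quota = ¥179,444.85 − ¥91,022.75 = ¥88,422.10.
In-quota duty = ¥91,022.75 × 8.5% = ¥7,736.93. Over-quota duty = ¥88,422.10 × 25.5% = ¥22,547.64.
Line duty = ¥7,736.93 + ¥22,547.64 = ¥30,284.57.
Line 2 (M-957, Tyrmark, 119 units, ¥3,893.68):
Base rate for M-957 is 23%.
Origin Tyrmark qualifies under the Vinius–Tyrmark agreement and M-957 is covered: preferential rate 13% applies instead.
The additional-duty order on M-957 targets Casoria, not Tyrmark; it does not apply.
Duty = ¥3,893.68 × 13% = ¥506.18.
Line 3 (P-410, Casoria, 870 pairs, ¥39,959.10):
Base rate for P-410 is ¥0.47/pair.
P-410 has an FTA preferential rate, but origin Casoria is not Tyrmark; base rate stands.
Additional duty on P-410 from Casoria: +23% ad valorem. Applied ad valorem rate = 23%.
Duty = ¥39,959.10 × 23% + 870 × ¥0.47 = ¥9,599.49.
Total = ¥30,284.57 + ¥506.18 + ¥9,599.49 = ¥40,390.24.

¥40,390.24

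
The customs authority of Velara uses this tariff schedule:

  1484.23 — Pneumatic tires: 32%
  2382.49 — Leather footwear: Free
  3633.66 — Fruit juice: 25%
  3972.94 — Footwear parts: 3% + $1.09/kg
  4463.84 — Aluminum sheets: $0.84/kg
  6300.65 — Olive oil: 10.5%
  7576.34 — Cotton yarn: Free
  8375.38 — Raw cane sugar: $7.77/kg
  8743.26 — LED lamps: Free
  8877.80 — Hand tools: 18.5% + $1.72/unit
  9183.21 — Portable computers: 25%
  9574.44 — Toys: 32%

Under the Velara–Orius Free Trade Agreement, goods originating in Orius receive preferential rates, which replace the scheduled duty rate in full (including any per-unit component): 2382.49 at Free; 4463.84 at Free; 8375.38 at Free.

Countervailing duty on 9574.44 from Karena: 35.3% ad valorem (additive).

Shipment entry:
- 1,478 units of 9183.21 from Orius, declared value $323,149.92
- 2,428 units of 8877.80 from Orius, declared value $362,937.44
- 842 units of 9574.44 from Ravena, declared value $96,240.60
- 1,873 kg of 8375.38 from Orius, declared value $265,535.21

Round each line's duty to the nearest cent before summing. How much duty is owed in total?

Line 1 (9183.21, Orius, 1,478 units, $323,149.92):
Base rate for 9183.21 is 25%.
Origin Orius is the FTA partner but 9183.21 is not on the preference list; base rate stands.
Duty = $323,149.92 × 25% = $80,787.48.
Line 2 (8877.80, Orius, 2,428 units, $362,937.44):
Base rate for 8877.80 is 18.5% + $1.72/unit.
Origin Orius is the FTA partner but 8877.80 is not on the preference list; base rate stands.
Duty = $362,937.44 × 18.5% + 2,428 × $1.72 = $71,319.59.
Line 3 (9574.44, Ravena, 842 units, $96,240.60):
Base rate for 9574.44 is 32%.
The additional-duty order on 9574.44 targets Karena, not Ravena; it does not apply.
Duty = $96,240.60 × 32% = $30,796.99.
Line 4 (8375.38, Orius, 1,873 kg, $265,535.21):
Base rate for 8375.38 is $7.77/kg.
Origin Orius qualifies under the Velara–Orius agreement and 8375.38 is covered: preferential rate Free applies instead.
Duty = $265,535.21 × 0% = $0.00.
Total = $80,787.48 + $71,319.59 + $30,796.99 + $0.00 = $182,904.06.

$182,904.06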